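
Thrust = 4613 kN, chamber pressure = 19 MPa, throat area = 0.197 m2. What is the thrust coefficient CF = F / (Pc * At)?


CF = 4613000 / (19e6 * 0.197) = 1.23

1.23


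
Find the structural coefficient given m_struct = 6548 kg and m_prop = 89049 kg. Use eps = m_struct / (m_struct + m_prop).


eps = 6548 / (6548 + 89049) = 0.0685

0.0685


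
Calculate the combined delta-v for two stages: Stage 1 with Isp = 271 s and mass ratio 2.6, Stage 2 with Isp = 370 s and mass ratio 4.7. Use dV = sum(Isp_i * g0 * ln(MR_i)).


dV1 = 271 * 9.81 * ln(2.6) = 2540.2 m/s
dV2 = 370 * 9.81 * ln(4.7) = 5617.2 m/s
Total dV = 2540.2 + 5617.2 = 8157.4 m/s ~ 8157 m/s

8157 m/s


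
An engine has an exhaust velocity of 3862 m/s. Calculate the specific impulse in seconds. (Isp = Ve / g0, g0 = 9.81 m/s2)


Isp = Ve / g0 = 3862 / 9.81 = 393.7 s

393.7 s


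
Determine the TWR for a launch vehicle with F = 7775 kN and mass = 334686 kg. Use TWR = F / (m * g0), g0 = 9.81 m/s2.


TWR = 7775000 / (334686 * 9.81) = 2.37

2.37


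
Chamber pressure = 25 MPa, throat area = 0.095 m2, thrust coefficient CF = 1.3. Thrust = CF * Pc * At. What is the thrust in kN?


F = 1.3 * 25e6 * 0.095 = 3.0875e+06 N = 3087.5 kN

3087.5 kN


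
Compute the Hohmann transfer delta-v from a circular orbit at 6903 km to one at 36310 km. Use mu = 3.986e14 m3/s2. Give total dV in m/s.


V1 = sqrt(mu/r1) = 7598.88 m/s
dV1 = V1*(sqrt(2*r2/(r1+r2)) - 1) = 2251.9 m/s
V2 = sqrt(mu/r2) = 3313.26 m/s
dV2 = V2*(1 - sqrt(2*r1/(r1+r2))) = 1440.5 m/s
Total dV = 3692 m/s

3692 m/s


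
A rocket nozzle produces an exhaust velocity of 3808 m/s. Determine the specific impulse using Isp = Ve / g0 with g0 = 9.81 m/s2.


Isp = Ve / g0 = 3808 / 9.81 = 388.2 s

388.2 s


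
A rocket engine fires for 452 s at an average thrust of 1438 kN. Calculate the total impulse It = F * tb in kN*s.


It = 1438 * 452 = 649976 kN*s

649976 kN*s


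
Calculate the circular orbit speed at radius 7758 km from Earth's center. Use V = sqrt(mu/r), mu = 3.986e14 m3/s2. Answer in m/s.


V = sqrt(3.986e14 / 7758000) = 7168 m/s

7168 m/s


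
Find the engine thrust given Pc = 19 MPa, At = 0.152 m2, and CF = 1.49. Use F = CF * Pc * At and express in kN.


F = 1.49 * 19e6 * 0.152 = 4.3031e+06 N = 4303.1 kN

4303.1 kN


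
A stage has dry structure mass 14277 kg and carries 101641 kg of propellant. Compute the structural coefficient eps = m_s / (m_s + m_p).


eps = 14277 / (14277 + 101641) = 0.1232

0.1232


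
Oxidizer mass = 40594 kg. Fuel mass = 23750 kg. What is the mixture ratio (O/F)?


MR = 40594 / 23750 = 1.71

1.71


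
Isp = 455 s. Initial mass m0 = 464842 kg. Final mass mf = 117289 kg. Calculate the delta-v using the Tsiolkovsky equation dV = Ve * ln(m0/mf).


Ve = 455 * 9.81 = 4463.55 m/s
dV = 4463.55 * ln(464842/117289) = 6147 m/s

6147 m/s


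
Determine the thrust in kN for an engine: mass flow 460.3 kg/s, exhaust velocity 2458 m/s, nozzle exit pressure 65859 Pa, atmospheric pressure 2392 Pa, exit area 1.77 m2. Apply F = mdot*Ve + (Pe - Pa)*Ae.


F = 460.3 * 2458 + (65859 - 2392) * 1.77 = 1.2438e+06 N = 1243.8 kN

1243.8 kN


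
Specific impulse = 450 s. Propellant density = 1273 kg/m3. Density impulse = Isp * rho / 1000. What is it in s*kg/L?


rho*Isp = 450 * 1273 / 1000 = 573 s*kg/L

573 s*kg/L


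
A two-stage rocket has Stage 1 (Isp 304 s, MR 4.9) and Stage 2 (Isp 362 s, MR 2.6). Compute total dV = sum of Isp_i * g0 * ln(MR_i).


dV1 = 304 * 9.81 * ln(4.9) = 4739.5 m/s
dV2 = 362 * 9.81 * ln(2.6) = 3393.2 m/s
Total dV = 4739.5 + 3393.2 = 8132.7 m/s ~ 8133 m/s

8133 m/s


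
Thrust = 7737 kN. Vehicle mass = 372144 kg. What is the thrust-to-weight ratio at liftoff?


TWR = 7737000 / (372144 * 9.81) = 2.12

2.12


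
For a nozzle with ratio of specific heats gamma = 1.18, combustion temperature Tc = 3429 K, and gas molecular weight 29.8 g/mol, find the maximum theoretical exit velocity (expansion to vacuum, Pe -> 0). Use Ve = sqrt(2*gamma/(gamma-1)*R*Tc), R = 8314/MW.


R = 8314 / 29.8 = 278.99 J/(kg.K)
Ve = sqrt(2 * 1.18 / (1.18 - 1) * 278.99 * 3429) = 3542 m/s

3542 m/s


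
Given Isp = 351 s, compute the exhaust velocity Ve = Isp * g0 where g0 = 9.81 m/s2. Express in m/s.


Ve = Isp * g0 = 351 * 9.81 = 3443.3 m/s

3443.3 m/s


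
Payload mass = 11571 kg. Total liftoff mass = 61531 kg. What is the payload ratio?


PR = 11571 / 61531 = 0.1881

0.1881


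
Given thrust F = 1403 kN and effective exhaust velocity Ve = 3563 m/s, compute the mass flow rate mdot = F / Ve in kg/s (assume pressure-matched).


mdot = F / Ve = 1403000 / 3563 = 393.8 kg/s

393.8 kg/s


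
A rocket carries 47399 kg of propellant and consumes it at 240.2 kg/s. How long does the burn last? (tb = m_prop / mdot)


tb = 47399 / 240.2 = 197.3 s

197.3 s


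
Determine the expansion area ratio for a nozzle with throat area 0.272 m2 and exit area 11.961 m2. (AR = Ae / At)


AR = 11.961 / 0.272 = 44.0

44.0


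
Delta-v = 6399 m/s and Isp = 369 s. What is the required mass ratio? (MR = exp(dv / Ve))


Ve = 369 * 9.81 = 3619.89 m/s
MR = exp(6399 / 3619.89) = 5.858

5.858


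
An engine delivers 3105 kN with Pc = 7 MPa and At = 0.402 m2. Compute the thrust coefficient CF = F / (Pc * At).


CF = 3105000 / (7e6 * 0.402) = 1.1

1.1


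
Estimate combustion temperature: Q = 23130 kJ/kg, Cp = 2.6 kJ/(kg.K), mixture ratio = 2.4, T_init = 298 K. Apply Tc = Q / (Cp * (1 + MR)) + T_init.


Tc = 23130 / (2.6 * (1 + 2.4)) + 298 = 2915 K

2915 K


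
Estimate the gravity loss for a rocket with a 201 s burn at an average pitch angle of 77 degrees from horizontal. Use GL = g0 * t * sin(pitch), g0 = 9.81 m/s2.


GL = 9.81 * 201 * sin(77 deg) = 1921 m/s

1921 m/s


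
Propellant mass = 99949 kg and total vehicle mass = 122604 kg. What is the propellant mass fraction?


PMF = 99949 / 122604 = 0.815

0.815


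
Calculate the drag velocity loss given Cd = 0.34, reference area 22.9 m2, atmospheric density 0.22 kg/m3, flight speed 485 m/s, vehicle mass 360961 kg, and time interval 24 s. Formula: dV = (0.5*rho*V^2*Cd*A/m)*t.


D = 0.5 * 0.22 * 485^2 * 0.34 * 22.9 = 201460.8 N
a = 201460.8 / 360961 = 0.5581 m/s2
dV = 0.5581 * 24 = 13.4 m/s

13.4 m/s


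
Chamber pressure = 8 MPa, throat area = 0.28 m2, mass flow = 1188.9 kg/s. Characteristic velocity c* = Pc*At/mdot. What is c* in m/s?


c* = 8e6 * 0.28 / 1188.9 = 1884 m/s

1884 m/s


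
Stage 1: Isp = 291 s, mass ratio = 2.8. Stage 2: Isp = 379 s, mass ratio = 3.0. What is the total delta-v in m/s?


dV1 = 291 * 9.81 * ln(2.8) = 2939.3 m/s
dV2 = 379 * 9.81 * ln(3.0) = 4084.6 m/s
Total dV = 2939.3 + 4084.6 = 7023.9 m/s ~ 7024 m/s

7024 m/s


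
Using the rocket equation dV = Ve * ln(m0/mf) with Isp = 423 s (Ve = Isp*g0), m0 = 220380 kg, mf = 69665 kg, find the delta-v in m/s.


Ve = 423 * 9.81 = 4149.63 m/s
dV = 4149.63 * ln(220380/69665) = 4779 m/s

4779 m/s


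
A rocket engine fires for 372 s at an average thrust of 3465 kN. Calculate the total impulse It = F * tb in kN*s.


It = 3465 * 372 = 1288980 kN*s

1288980 kN*s


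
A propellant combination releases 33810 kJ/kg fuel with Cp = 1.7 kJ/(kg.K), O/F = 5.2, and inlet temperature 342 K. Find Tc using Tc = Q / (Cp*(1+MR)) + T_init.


Tc = 33810 / (1.7 * (1 + 5.2)) + 342 = 3550 K

3550 K


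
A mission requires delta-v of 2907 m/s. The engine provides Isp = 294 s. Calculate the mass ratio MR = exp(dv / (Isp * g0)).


Ve = 294 * 9.81 = 2884.14 m/s
MR = exp(2907 / 2884.14) = 2.74

2.74


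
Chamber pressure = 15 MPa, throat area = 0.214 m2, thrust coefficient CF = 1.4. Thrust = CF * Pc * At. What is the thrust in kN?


F = 1.4 * 15e6 * 0.214 = 4.4940e+06 N = 4494.0 kN

4494.0 kN


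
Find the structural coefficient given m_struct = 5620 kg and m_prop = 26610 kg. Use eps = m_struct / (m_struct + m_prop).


eps = 5620 / (5620 + 26610) = 0.1744

0.1744


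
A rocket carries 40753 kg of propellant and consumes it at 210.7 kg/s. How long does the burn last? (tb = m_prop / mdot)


tb = 40753 / 210.7 = 193.4 s

193.4 s


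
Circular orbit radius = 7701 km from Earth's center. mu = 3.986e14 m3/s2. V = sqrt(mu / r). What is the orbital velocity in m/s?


V = sqrt(3.986e14 / 7701000) = 7194 m/s

7194 m/s


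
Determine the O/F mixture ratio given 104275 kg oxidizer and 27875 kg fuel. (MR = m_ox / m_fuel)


MR = 104275 / 27875 = 3.74

3.74


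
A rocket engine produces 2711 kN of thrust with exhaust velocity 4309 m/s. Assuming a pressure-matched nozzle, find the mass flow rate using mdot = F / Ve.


mdot = F / Ve = 2711000 / 4309 = 629.1 kg/s

629.1 kg/s


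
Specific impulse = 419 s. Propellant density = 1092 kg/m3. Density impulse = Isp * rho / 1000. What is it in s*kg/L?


rho*Isp = 419 * 1092 / 1000 = 458 s*kg/L

458 s*kg/L


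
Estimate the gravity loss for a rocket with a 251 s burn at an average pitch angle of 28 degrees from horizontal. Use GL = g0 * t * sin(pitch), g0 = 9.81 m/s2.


GL = 9.81 * 251 * sin(28 deg) = 1156 m/s

1156 m/s


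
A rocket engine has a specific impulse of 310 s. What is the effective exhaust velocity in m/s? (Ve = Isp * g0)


Ve = Isp * g0 = 310 * 9.81 = 3041.1 m/s

3041.1 m/s


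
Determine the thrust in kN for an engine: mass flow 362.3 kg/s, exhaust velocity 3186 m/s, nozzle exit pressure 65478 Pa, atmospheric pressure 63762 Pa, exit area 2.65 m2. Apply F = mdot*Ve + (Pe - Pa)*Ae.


F = 362.3 * 3186 + (65478 - 63762) * 2.65 = 1.1588e+06 N = 1158.8 kN

1158.8 kN


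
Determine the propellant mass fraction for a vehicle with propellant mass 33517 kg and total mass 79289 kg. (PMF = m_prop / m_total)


PMF = 33517 / 79289 = 0.423

0.423


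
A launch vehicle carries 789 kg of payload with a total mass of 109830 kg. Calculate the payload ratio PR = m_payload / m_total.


PR = 789 / 109830 = 0.0072

0.0072


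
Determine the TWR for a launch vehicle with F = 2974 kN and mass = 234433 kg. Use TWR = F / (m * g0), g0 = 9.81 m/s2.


TWR = 2974000 / (234433 * 9.81) = 1.29

1.29


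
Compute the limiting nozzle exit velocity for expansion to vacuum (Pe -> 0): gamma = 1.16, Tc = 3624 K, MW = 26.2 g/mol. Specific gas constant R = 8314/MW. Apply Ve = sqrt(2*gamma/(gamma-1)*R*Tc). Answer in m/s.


R = 8314 / 26.2 = 317.33 J/(kg.K)
Ve = sqrt(2 * 1.16 / (1.16 - 1) * 317.33 * 3624) = 4083 m/s

4083 m/s


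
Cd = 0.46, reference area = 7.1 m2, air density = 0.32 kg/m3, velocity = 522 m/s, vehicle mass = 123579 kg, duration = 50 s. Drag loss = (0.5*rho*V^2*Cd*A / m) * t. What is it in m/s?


D = 0.5 * 0.32 * 522^2 * 0.46 * 7.1 = 142389.24 N
a = 142389.24 / 123579 = 1.1522 m/s2
dV = 1.1522 * 50 = 57.6 m/s

57.6 m/s


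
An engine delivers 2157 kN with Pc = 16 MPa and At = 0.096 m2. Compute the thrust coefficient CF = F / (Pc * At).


CF = 2157000 / (16e6 * 0.096) = 1.4

1.4


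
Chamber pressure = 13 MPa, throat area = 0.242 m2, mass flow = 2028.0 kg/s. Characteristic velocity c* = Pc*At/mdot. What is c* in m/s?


c* = 13e6 * 0.242 / 2028.0 = 1551 m/s

1551 m/s


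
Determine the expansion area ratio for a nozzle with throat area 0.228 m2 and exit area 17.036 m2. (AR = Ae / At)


AR = 17.036 / 0.228 = 74.7

74.7


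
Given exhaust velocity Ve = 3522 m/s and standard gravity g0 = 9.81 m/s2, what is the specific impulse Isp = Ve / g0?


Isp = Ve / g0 = 3522 / 9.81 = 359.0 s

359.0 s


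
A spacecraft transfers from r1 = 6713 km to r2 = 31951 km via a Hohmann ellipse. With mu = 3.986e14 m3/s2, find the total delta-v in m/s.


V1 = sqrt(mu/r1) = 7705.67 m/s
dV1 = V1*(sqrt(2*r2/(r1+r2)) - 1) = 2200.69 m/s
V2 = sqrt(mu/r2) = 3532.05 m/s
dV2 = V2*(1 - sqrt(2*r1/(r1+r2))) = 1450.69 m/s
Total dV = 3651 m/s

3651 m/s


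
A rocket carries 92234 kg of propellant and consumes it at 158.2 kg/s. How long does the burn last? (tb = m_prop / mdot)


tb = 92234 / 158.2 = 583.0 s

583.0 s


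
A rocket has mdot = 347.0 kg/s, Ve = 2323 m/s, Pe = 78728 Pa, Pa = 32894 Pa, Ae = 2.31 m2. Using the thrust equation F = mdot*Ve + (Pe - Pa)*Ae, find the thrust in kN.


F = 347.0 * 2323 + (78728 - 32894) * 2.31 = 911958.0 N = 912.0 kN

912.0 kN


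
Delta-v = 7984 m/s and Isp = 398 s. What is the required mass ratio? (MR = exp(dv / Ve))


Ve = 398 * 9.81 = 3904.38 m/s
MR = exp(7984 / 3904.38) = 7.728

7.728


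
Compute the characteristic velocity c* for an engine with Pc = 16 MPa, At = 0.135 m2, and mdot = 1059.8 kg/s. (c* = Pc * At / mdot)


c* = 16e6 * 0.135 / 1059.8 = 2038 m/s

2038 m/s


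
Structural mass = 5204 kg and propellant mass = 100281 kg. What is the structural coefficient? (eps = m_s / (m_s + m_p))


eps = 5204 / (5204 + 100281) = 0.0493

0.0493


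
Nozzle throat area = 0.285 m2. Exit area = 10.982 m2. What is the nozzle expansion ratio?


AR = 10.982 / 0.285 = 38.5

38.5


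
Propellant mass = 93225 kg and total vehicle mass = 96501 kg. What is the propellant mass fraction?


PMF = 93225 / 96501 = 0.966

0.966


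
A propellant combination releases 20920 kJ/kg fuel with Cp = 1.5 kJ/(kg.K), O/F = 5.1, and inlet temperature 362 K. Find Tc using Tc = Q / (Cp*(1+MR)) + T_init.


Tc = 20920 / (1.5 * (1 + 5.1)) + 362 = 2648 K

2648 K


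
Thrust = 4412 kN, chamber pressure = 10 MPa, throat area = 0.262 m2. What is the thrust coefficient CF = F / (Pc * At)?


CF = 4412000 / (10e6 * 0.262) = 1.68

1.68


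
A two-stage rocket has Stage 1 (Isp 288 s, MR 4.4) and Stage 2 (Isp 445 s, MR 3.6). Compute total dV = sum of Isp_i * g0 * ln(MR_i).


dV1 = 288 * 9.81 * ln(4.4) = 4185.9 m/s
dV2 = 445 * 9.81 * ln(3.6) = 5591.9 m/s
Total dV = 4185.9 + 5591.9 = 9777.8 m/s ~ 9778 m/s

9778 m/s


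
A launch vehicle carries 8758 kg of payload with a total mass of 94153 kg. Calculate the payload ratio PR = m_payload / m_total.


PR = 8758 / 94153 = 0.093

0.093


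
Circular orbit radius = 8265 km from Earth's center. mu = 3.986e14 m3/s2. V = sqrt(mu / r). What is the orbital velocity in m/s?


V = sqrt(3.986e14 / 8265000) = 6945 m/s

6945 m/s


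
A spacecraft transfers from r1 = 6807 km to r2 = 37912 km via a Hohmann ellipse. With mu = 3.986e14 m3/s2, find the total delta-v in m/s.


V1 = sqrt(mu/r1) = 7652.28 m/s
dV1 = V1*(sqrt(2*r2/(r1+r2)) - 1) = 2312.05 m/s
V2 = sqrt(mu/r2) = 3242.5 m/s
dV2 = V2*(1 - sqrt(2*r1/(r1+r2))) = 1453.43 m/s
Total dV = 3765 m/s

3765 m/s


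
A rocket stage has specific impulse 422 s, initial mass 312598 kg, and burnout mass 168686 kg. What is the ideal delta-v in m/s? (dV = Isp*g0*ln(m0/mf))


Ve = 422 * 9.81 = 4139.82 m/s
dV = 4139.82 * ln(312598/168686) = 2554 m/s

2554 m/s


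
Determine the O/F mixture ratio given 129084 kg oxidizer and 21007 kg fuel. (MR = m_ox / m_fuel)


MR = 129084 / 21007 = 6.14

6.14


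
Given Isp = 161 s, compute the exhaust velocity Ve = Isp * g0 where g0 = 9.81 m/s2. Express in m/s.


Ve = Isp * g0 = 161 * 9.81 = 1579.4 m/s

1579.4 m/s


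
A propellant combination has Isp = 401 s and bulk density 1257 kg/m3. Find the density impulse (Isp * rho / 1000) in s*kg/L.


rho*Isp = 401 * 1257 / 1000 = 504 s*kg/L

504 s*kg/L


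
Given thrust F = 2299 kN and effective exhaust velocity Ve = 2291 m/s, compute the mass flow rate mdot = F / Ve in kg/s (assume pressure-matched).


mdot = F / Ve = 2299000 / 2291 = 1003.5 kg/s

1003.5 kg/s


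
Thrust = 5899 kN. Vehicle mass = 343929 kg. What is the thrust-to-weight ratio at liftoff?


TWR = 5899000 / (343929 * 9.81) = 1.75

1.75


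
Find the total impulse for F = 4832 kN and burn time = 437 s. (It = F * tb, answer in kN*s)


It = 4832 * 437 = 2111584 kN*s

2111584 kN*s


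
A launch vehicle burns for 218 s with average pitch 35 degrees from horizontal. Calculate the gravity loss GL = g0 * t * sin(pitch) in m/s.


GL = 9.81 * 218 * sin(35 deg) = 1227 m/s

1227 m/s


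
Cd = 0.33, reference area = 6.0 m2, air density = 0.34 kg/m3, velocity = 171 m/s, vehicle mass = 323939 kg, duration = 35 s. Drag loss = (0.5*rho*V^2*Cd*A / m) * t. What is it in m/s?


D = 0.5 * 0.34 * 171^2 * 0.33 * 6.0 = 9842.52 N
a = 9842.52 / 323939 = 0.0304 m/s2
dV = 0.0304 * 35 = 1.1 m/s

1.1 m/s


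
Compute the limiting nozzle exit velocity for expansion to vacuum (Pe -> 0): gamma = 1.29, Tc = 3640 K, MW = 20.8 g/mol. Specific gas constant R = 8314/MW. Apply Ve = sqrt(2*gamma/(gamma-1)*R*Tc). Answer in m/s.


R = 8314 / 20.8 = 399.71 J/(kg.K)
Ve = sqrt(2 * 1.29 / (1.29 - 1) * 399.71 * 3640) = 3598 m/s

3598 m/s


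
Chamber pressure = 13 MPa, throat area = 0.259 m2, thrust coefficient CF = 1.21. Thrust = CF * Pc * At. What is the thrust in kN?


F = 1.21 * 13e6 * 0.259 = 4.0741e+06 N = 4074.1 kN

4074.1 kN


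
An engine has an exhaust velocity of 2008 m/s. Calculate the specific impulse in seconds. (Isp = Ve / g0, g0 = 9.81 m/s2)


Isp = Ve / g0 = 2008 / 9.81 = 204.7 s

204.7 s


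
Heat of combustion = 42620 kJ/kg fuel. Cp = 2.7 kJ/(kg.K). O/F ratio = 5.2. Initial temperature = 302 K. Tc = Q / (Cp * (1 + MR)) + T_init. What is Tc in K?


Tc = 42620 / (2.7 * (1 + 5.2)) + 302 = 2848 K

2848 K


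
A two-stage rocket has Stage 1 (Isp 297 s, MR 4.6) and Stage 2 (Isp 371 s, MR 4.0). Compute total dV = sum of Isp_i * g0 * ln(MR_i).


dV1 = 297 * 9.81 * ln(4.6) = 4446.3 m/s
dV2 = 371 * 9.81 * ln(4.0) = 5045.4 m/s
Total dV = 4446.3 + 5045.4 = 9491.7 m/s ~ 9492 m/s

9492 m/s


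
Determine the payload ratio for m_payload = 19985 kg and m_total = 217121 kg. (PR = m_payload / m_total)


PR = 19985 / 217121 = 0.092

0.092


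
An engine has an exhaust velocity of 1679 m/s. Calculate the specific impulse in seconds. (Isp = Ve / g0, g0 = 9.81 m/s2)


Isp = Ve / g0 = 1679 / 9.81 = 171.2 s

171.2 s


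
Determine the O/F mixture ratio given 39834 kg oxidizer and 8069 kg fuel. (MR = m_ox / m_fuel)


MR = 39834 / 8069 = 4.94

4.94


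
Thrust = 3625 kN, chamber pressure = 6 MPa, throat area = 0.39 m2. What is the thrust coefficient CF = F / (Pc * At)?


CF = 3625000 / (6e6 * 0.39) = 1.55

1.55


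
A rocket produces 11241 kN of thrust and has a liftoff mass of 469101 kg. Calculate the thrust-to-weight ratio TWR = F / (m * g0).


TWR = 11241000 / (469101 * 9.81) = 2.44

2.44


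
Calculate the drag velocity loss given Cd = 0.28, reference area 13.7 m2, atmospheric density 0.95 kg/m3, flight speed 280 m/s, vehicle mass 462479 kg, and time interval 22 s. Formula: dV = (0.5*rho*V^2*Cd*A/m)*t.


D = 0.5 * 0.95 * 280^2 * 0.28 * 13.7 = 142852.64 N
a = 142852.64 / 462479 = 0.3089 m/s2
dV = 0.3089 * 22 = 6.8 m/s

6.8 m/s


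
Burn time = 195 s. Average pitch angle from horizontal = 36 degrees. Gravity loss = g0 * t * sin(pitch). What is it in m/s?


GL = 9.81 * 195 * sin(36 deg) = 1124 m/s

1124 m/s


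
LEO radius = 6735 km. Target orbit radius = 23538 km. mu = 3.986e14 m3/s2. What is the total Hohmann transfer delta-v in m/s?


V1 = sqrt(mu/r1) = 7693.07 m/s
dV1 = V1*(sqrt(2*r2/(r1+r2)) - 1) = 1900.31 m/s
V2 = sqrt(mu/r2) = 4115.13 m/s
dV2 = V2*(1 - sqrt(2*r1/(r1+r2))) = 1370.15 m/s
Total dV = 3270 m/s

3270 m/s


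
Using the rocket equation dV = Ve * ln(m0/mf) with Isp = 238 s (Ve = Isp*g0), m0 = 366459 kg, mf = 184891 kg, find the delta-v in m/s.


Ve = 238 * 9.81 = 2334.78 m/s
dV = 2334.78 * ln(366459/184891) = 1597 m/s

1597 m/s


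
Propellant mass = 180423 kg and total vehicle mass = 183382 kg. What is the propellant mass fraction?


PMF = 180423 / 183382 = 0.984

0.984


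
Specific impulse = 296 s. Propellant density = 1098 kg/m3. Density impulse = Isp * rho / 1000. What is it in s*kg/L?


rho*Isp = 296 * 1098 / 1000 = 325 s*kg/L

325 s*kg/L


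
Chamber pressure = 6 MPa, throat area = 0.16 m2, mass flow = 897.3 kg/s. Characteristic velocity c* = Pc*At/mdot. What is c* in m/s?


c* = 6e6 * 0.16 / 897.3 = 1070 m/s

1070 m/s


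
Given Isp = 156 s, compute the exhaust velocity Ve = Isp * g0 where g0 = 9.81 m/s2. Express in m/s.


Ve = Isp * g0 = 156 * 9.81 = 1530.4 m/s

1530.4 m/s


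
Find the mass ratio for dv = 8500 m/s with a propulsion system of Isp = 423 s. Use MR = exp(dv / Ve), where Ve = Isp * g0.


Ve = 423 * 9.81 = 4149.63 m/s
MR = exp(8500 / 4149.63) = 7.755

7.755


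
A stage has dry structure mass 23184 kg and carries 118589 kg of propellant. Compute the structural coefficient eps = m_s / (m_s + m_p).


eps = 23184 / (23184 + 118589) = 0.1635

0.1635


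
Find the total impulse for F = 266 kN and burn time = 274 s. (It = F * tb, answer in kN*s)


It = 266 * 274 = 72884 kN*s

72884 kN*s


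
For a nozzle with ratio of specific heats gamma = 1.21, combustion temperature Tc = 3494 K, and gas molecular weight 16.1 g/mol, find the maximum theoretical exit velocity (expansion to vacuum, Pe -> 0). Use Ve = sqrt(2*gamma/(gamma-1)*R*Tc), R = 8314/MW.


R = 8314 / 16.1 = 516.4 J/(kg.K)
Ve = sqrt(2 * 1.21 / (1.21 - 1) * 516.4 * 3494) = 4560 m/s

4560 m/s


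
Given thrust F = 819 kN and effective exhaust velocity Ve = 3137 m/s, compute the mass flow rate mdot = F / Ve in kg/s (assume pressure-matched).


mdot = F / Ve = 819000 / 3137 = 261.1 kg/s

261.1 kg/s


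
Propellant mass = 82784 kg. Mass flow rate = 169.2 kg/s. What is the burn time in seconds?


tb = 82784 / 169.2 = 489.3 s

489.3 s


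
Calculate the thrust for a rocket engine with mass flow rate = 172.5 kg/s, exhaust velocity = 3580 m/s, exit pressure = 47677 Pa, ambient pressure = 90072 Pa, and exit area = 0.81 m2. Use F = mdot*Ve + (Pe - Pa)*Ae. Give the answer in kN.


F = 172.5 * 3580 + (47677 - 90072) * 0.81 = 583210.0 N = 583.2 kN

583.2 kN


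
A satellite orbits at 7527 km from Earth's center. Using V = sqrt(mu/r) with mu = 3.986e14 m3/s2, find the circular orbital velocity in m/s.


V = sqrt(3.986e14 / 7527000) = 7277 m/s

7277 m/s


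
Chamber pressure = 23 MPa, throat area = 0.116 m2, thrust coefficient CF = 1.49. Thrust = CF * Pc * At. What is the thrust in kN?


F = 1.49 * 23e6 * 0.116 = 3.9753e+06 N = 3975.3 kN

3975.3 kN


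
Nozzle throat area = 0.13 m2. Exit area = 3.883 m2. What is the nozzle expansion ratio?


AR = 3.883 / 0.13 = 29.9

29.9


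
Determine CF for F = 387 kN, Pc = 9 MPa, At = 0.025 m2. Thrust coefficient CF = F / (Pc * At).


CF = 387000 / (9e6 * 0.025) = 1.72

1.72


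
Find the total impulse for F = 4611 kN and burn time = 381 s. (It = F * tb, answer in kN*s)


It = 4611 * 381 = 1756791 kN*s

1756791 kN*s


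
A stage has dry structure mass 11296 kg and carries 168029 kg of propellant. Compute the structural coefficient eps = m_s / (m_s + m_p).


eps = 11296 / (11296 + 168029) = 0.063

0.063


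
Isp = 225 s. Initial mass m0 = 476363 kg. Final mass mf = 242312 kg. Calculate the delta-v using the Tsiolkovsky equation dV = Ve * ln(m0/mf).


Ve = 225 * 9.81 = 2207.25 m/s
dV = 2207.25 * ln(476363/242312) = 1492 m/s

1492 m/s


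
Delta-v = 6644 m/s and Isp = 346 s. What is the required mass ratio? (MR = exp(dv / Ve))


Ve = 346 * 9.81 = 3394.26 m/s
MR = exp(6644 / 3394.26) = 7.081

7.081


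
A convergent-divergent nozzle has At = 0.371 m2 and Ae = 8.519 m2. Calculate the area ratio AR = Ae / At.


AR = 8.519 / 0.371 = 23.0

23.0


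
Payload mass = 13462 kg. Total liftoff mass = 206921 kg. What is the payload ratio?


PR = 13462 / 206921 = 0.0651

0.0651


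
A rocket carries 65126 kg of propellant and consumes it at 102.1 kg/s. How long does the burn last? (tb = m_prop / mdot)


tb = 65126 / 102.1 = 637.9 s

637.9 s


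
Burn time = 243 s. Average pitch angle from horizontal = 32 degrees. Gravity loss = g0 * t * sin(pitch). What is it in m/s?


GL = 9.81 * 243 * sin(32 deg) = 1263 m/s

1263 m/s


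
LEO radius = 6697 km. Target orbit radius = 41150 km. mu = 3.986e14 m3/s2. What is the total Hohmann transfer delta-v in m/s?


V1 = sqrt(mu/r1) = 7714.87 m/s
dV1 = V1*(sqrt(2*r2/(r1+r2)) - 1) = 2403.28 m/s
V2 = sqrt(mu/r2) = 3112.32 m/s
dV2 = V2*(1 - sqrt(2*r1/(r1+r2))) = 1465.63 m/s
Total dV = 3869 m/s

3869 m/s


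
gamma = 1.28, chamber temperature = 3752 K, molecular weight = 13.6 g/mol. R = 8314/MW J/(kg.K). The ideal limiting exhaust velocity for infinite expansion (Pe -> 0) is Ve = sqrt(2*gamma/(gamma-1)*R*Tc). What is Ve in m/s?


R = 8314 / 13.6 = 611.32 J/(kg.K)
Ve = sqrt(2 * 1.28 / (1.28 - 1) * 611.32 * 3752) = 4579 m/s

4579 m/s


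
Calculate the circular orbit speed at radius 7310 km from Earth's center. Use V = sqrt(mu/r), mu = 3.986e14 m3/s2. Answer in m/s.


V = sqrt(3.986e14 / 7310000) = 7384 m/s

7384 m/s


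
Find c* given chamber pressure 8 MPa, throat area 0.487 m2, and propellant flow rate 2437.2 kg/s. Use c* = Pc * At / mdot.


c* = 8e6 * 0.487 / 2437.2 = 1599 m/s

1599 m/s


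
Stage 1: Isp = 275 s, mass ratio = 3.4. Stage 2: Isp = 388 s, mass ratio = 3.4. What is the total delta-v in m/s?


dV1 = 275 * 9.81 * ln(3.4) = 3301.4 m/s
dV2 = 388 * 9.81 * ln(3.4) = 4658.0 m/s
Total dV = 3301.4 + 4658.0 = 7959.4 m/s ~ 7959 m/s

7959 m/s


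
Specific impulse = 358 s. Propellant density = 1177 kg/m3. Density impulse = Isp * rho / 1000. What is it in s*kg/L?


rho*Isp = 358 * 1177 / 1000 = 421 s*kg/L

421 s*kg/L


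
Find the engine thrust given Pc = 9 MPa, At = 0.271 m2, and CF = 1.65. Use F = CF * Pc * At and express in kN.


F = 1.65 * 9e6 * 0.271 = 4.0244e+06 N = 4024.4 kN

4024.4 kN


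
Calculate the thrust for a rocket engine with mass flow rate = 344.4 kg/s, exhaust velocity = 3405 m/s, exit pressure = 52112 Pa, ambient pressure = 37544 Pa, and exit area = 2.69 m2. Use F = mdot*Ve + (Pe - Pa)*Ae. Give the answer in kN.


F = 344.4 * 3405 + (52112 - 37544) * 2.69 = 1.2119e+06 N = 1211.9 kN

1211.9 kN


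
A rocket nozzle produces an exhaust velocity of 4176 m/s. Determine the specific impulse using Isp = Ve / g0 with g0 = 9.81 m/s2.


Isp = Ve / g0 = 4176 / 9.81 = 425.7 s

425.7 s


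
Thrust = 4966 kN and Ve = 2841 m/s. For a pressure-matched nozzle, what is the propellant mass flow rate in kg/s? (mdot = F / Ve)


mdot = F / Ve = 4966000 / 2841 = 1748.0 kg/s

1748.0 kg/s


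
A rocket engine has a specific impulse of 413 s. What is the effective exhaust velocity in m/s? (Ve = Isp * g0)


Ve = Isp * g0 = 413 * 9.81 = 4051.5 m/s

4051.5 m/s


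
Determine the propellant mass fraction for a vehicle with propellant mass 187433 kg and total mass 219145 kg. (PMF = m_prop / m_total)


PMF = 187433 / 219145 = 0.855

0.855


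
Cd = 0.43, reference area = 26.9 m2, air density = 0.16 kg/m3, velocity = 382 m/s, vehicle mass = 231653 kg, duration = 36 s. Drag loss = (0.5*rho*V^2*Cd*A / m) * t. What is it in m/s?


D = 0.5 * 0.16 * 382^2 * 0.43 * 26.9 = 135032.23 N
a = 135032.23 / 231653 = 0.5829 m/s2
dV = 0.5829 * 36 = 21.0 m/s

21.0 m/s


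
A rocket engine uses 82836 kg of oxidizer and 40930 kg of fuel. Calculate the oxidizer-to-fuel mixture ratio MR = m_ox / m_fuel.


MR = 82836 / 40930 = 2.02

2.02


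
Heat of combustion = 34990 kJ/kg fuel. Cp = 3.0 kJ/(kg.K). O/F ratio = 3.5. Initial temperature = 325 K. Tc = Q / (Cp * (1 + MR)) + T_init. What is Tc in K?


Tc = 34990 / (3.0 * (1 + 3.5)) + 325 = 2917 K

2917 K


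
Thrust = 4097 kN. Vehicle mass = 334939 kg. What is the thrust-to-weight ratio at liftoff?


TWR = 4097000 / (334939 * 9.81) = 1.25

1.25


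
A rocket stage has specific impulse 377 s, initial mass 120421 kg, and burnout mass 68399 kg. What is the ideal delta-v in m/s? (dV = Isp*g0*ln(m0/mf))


Ve = 377 * 9.81 = 3698.37 m/s
dV = 3698.37 * ln(120421/68399) = 2092 m/s

2092 m/s


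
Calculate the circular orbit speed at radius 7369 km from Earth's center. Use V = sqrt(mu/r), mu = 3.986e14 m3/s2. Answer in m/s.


V = sqrt(3.986e14 / 7369000) = 7355 m/s

7355 m/s


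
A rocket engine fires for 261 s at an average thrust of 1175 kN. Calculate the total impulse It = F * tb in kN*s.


It = 1175 * 261 = 306675 kN*s

306675 kN*s


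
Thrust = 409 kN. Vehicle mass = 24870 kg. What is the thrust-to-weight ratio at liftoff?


TWR = 409000 / (24870 * 9.81) = 1.68

1.68


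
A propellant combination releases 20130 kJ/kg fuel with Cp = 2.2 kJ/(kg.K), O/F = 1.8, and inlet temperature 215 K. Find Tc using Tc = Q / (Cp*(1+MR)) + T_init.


Tc = 20130 / (2.2 * (1 + 1.8)) + 215 = 3483 K

3483 K


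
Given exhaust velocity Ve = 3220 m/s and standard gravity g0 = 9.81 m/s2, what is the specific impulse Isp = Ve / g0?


Isp = Ve / g0 = 3220 / 9.81 = 328.2 s

328.2 s


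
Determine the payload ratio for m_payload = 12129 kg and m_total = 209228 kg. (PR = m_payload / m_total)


PR = 12129 / 209228 = 0.058

0.058


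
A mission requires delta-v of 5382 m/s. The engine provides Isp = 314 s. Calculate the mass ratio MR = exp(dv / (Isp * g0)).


Ve = 314 * 9.81 = 3080.34 m/s
MR = exp(5382 / 3080.34) = 5.739

5.739


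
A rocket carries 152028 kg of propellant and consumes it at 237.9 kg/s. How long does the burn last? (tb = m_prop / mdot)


tb = 152028 / 237.9 = 639.0 s

639.0 s


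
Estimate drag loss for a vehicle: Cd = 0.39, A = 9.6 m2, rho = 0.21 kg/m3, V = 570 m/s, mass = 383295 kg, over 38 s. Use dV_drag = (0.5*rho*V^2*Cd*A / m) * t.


D = 0.5 * 0.21 * 570^2 * 0.39 * 9.6 = 127724.69 N
a = 127724.69 / 383295 = 0.3332 m/s2
dV = 0.3332 * 38 = 12.7 m/s

12.7 m/s


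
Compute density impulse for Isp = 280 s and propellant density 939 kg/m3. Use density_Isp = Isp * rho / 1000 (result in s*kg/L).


rho*Isp = 280 * 939 / 1000 = 263 s*kg/L

263 s*kg/L


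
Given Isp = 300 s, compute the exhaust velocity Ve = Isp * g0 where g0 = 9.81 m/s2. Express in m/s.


Ve = Isp * g0 = 300 * 9.81 = 2943.0 m/s

2943.0 m/s


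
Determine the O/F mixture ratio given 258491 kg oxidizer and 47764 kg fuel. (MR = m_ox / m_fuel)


MR = 258491 / 47764 = 5.41

5.41


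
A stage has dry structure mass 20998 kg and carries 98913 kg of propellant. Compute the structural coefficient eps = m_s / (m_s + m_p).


eps = 20998 / (20998 + 98913) = 0.1751

0.1751


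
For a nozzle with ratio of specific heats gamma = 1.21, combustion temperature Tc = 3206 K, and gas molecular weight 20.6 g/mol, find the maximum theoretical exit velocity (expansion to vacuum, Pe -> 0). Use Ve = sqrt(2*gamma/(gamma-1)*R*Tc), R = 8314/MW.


R = 8314 / 20.6 = 403.59 J/(kg.K)
Ve = sqrt(2 * 1.21 / (1.21 - 1) * 403.59 * 3206) = 3861 m/s

3861 m/s


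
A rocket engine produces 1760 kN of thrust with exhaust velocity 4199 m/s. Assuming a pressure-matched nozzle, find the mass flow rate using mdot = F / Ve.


mdot = F / Ve = 1760000 / 4199 = 419.1 kg/s

419.1 kg/s


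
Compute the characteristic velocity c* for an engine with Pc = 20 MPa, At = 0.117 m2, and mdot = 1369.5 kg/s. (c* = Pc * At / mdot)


c* = 20e6 * 0.117 / 1369.5 = 1709 m/s

1709 m/s


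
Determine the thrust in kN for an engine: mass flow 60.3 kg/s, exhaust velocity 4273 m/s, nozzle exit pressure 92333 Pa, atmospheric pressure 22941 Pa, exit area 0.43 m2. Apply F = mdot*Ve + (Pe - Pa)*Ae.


F = 60.3 * 4273 + (92333 - 22941) * 0.43 = 287500.0 N = 287.5 kN

287.5 kN


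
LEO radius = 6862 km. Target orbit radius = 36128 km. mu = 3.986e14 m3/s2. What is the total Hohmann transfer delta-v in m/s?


V1 = sqrt(mu/r1) = 7621.55 m/s
dV1 = V1*(sqrt(2*r2/(r1+r2)) - 1) = 2259.35 m/s
V2 = sqrt(mu/r2) = 3321.6 m/s
dV2 = V2*(1 - sqrt(2*r1/(r1+r2))) = 1444.86 m/s
Total dV = 3704 m/s

3704 m/s


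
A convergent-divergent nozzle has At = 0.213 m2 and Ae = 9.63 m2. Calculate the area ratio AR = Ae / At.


AR = 9.63 / 0.213 = 45.2

45.2


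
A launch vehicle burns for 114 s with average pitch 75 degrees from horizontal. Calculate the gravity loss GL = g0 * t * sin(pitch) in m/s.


GL = 9.81 * 114 * sin(75 deg) = 1080 m/s

1080 m/s


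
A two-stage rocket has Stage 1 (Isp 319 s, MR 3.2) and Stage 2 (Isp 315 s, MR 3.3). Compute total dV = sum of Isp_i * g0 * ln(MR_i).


dV1 = 319 * 9.81 * ln(3.2) = 3640.0 m/s
dV2 = 315 * 9.81 * ln(3.3) = 3689.4 m/s
Total dV = 3640.0 + 3689.4 = 7329.4 m/s ~ 7329 m/s

7329 m/s


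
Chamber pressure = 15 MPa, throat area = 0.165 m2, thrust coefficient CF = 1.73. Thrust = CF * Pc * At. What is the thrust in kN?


F = 1.73 * 15e6 * 0.165 = 4.2818e+06 N = 4281.8 kN

4281.8 kN


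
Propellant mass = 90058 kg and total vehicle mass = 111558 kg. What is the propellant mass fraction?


PMF = 90058 / 111558 = 0.807

0.807


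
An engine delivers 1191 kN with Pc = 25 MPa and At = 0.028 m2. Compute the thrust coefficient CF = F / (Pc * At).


CF = 1191000 / (25e6 * 0.028) = 1.7

1.7


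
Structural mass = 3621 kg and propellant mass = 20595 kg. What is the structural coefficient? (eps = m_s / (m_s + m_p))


eps = 3621 / (3621 + 20595) = 0.1495

0.1495


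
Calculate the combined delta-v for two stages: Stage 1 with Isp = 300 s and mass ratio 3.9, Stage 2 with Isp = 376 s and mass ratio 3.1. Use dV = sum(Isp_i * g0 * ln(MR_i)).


dV1 = 300 * 9.81 * ln(3.9) = 4005.4 m/s
dV2 = 376 * 9.81 * ln(3.1) = 4173.2 m/s
Total dV = 4005.4 + 4173.2 = 8178.6 m/s ~ 8179 m/s

8179 m/s


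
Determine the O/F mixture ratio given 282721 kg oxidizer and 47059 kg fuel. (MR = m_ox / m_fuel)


MR = 282721 / 47059 = 6.01

6.01


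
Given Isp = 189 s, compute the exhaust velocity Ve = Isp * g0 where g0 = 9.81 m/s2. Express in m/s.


Ve = Isp * g0 = 189 * 9.81 = 1854.1 m/s

1854.1 m/s


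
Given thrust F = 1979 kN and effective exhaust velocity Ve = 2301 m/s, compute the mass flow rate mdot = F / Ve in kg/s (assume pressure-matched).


mdot = F / Ve = 1979000 / 2301 = 860.1 kg/s

860.1 kg/s


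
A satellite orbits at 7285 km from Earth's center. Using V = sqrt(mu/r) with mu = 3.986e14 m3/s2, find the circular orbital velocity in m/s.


V = sqrt(3.986e14 / 7285000) = 7397 m/s

7397 m/s


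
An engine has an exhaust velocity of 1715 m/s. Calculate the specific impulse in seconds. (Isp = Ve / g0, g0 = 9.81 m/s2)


Isp = Ve / g0 = 1715 / 9.81 = 174.8 s

174.8 s


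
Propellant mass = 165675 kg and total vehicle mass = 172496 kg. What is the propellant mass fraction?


PMF = 165675 / 172496 = 0.96

0.96


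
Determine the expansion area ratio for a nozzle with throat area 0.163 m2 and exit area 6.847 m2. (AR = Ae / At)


AR = 6.847 / 0.163 = 42.0

42.0


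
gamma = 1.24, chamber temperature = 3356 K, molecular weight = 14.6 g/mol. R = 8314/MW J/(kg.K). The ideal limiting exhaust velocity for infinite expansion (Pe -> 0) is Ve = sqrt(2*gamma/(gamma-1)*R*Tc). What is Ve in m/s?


R = 8314 / 14.6 = 569.45 J/(kg.K)
Ve = sqrt(2 * 1.24 / (1.24 - 1) * 569.45 * 3356) = 4444 m/s

4444 m/s


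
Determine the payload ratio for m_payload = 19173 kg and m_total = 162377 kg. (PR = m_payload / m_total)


PR = 19173 / 162377 = 0.1181

0.1181


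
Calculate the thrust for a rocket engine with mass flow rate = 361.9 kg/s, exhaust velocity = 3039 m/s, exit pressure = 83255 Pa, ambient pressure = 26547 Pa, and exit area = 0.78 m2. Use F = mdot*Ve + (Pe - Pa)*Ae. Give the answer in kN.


F = 361.9 * 3039 + (83255 - 26547) * 0.78 = 1.1440e+06 N = 1144.0 kN

1144.0 kN


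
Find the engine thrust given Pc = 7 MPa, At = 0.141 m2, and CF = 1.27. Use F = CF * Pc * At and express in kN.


F = 1.27 * 7e6 * 0.141 = 1.2535e+06 N = 1253.5 kN

1253.5 kN


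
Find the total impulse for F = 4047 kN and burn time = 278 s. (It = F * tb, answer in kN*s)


It = 4047 * 278 = 1125066 kN*s

1125066 kN*s


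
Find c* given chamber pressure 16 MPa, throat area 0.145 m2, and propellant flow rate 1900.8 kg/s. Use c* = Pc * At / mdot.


c* = 16e6 * 0.145 / 1900.8 = 1221 m/s

1221 m/s


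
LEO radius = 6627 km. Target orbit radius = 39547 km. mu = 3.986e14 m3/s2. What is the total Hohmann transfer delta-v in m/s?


V1 = sqrt(mu/r1) = 7755.51 m/s
dV1 = V1*(sqrt(2*r2/(r1+r2)) - 1) = 2394.89 m/s
V2 = sqrt(mu/r2) = 3174.77 m/s
dV2 = V2*(1 - sqrt(2*r1/(r1+r2))) = 1473.84 m/s
Total dV = 3869 m/s

3869 m/s


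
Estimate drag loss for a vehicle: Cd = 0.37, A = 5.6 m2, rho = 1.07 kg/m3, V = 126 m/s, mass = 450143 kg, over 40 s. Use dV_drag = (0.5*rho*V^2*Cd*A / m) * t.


D = 0.5 * 1.07 * 126^2 * 0.37 * 5.6 = 17598.86 N
a = 17598.86 / 450143 = 0.0391 m/s2
dV = 0.0391 * 40 = 1.6 m/s

1.6 m/s


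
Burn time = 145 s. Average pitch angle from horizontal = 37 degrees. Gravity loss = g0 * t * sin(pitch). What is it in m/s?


GL = 9.81 * 145 * sin(37 deg) = 856 m/s

856 m/s


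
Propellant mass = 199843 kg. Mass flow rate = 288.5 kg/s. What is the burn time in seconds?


tb = 199843 / 288.5 = 692.7 s

692.7 s


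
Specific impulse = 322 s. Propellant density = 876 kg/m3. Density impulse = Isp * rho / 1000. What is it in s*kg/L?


rho*Isp = 322 * 876 / 1000 = 282 s*kg/L

282 s*kg/L


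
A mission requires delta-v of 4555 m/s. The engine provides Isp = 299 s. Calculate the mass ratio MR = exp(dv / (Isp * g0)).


Ve = 299 * 9.81 = 2933.19 m/s
MR = exp(4555 / 2933.19) = 4.725

4.725


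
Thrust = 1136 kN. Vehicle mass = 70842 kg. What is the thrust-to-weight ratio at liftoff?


TWR = 1136000 / (70842 * 9.81) = 1.63

1.63


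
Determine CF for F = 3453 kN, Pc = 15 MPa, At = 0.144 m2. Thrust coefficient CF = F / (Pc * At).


CF = 3453000 / (15e6 * 0.144) = 1.6

1.6


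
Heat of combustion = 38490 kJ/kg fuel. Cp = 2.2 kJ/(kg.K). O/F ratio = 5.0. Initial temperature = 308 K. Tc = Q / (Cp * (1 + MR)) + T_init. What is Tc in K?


Tc = 38490 / (2.2 * (1 + 5.0)) + 308 = 3224 K

3224 K


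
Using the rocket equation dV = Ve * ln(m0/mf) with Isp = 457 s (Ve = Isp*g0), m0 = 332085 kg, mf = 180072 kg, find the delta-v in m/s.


Ve = 457 * 9.81 = 4483.17 m/s
dV = 4483.17 * ln(332085/180072) = 2744 m/s

2744 m/s


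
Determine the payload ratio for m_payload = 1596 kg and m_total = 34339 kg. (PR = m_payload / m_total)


PR = 1596 / 34339 = 0.0465

0.0465


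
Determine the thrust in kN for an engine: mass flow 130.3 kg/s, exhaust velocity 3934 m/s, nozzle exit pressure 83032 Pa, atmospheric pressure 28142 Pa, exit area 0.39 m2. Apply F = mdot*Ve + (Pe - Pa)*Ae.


F = 130.3 * 3934 + (83032 - 28142) * 0.39 = 534007.0 N = 534.0 kN

534.0 kN


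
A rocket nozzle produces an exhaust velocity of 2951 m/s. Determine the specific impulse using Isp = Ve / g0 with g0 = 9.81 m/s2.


Isp = Ve / g0 = 2951 / 9.81 = 300.8 s

300.8 s


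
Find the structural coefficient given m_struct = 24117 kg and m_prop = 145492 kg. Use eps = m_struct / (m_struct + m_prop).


eps = 24117 / (24117 + 145492) = 0.1422

0.1422


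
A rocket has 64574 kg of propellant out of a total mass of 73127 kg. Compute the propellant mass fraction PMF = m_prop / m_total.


PMF = 64574 / 73127 = 0.883

0.883


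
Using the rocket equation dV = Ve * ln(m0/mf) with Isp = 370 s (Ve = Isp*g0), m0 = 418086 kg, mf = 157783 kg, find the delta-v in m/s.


Ve = 370 * 9.81 = 3629.7 m/s
dV = 3629.7 * ln(418086/157783) = 3537 m/s

3537 m/s


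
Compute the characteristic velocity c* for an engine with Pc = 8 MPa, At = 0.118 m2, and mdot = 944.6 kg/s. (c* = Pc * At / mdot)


c* = 8e6 * 0.118 / 944.6 = 999 m/s

999 m/s


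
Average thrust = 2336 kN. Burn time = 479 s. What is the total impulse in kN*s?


It = 2336 * 479 = 1118944 kN*s

1118944 kN*s


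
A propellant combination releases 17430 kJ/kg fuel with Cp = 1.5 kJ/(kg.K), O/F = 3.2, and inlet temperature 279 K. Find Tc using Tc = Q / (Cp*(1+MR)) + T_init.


Tc = 17430 / (1.5 * (1 + 3.2)) + 279 = 3046 K

3046 K
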